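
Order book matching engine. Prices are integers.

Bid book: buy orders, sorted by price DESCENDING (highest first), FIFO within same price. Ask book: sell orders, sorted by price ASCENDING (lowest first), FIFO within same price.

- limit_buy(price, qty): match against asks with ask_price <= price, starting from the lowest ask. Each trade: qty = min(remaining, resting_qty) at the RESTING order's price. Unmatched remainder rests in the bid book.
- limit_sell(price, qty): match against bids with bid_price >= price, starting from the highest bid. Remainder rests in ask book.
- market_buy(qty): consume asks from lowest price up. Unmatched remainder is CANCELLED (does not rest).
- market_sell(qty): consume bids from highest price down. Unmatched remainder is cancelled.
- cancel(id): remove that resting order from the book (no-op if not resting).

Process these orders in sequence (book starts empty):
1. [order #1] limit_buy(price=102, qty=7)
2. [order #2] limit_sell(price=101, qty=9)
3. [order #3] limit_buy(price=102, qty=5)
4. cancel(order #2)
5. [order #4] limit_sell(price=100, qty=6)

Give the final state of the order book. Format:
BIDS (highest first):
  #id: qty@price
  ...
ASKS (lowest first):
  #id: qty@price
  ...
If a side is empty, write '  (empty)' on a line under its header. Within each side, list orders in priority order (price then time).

Answer: BIDS (highest first):
  (empty)
ASKS (lowest first):
  #4: 3@100

Derivation:
After op 1 [order #1] limit_buy(price=102, qty=7): fills=none; bids=[#1:7@102] asks=[-]
After op 2 [order #2] limit_sell(price=101, qty=9): fills=#1x#2:7@102; bids=[-] asks=[#2:2@101]
After op 3 [order #3] limit_buy(price=102, qty=5): fills=#3x#2:2@101; bids=[#3:3@102] asks=[-]
After op 4 cancel(order #2): fills=none; bids=[#3:3@102] asks=[-]
After op 5 [order #4] limit_sell(price=100, qty=6): fills=#3x#4:3@102; bids=[-] asks=[#4:3@100]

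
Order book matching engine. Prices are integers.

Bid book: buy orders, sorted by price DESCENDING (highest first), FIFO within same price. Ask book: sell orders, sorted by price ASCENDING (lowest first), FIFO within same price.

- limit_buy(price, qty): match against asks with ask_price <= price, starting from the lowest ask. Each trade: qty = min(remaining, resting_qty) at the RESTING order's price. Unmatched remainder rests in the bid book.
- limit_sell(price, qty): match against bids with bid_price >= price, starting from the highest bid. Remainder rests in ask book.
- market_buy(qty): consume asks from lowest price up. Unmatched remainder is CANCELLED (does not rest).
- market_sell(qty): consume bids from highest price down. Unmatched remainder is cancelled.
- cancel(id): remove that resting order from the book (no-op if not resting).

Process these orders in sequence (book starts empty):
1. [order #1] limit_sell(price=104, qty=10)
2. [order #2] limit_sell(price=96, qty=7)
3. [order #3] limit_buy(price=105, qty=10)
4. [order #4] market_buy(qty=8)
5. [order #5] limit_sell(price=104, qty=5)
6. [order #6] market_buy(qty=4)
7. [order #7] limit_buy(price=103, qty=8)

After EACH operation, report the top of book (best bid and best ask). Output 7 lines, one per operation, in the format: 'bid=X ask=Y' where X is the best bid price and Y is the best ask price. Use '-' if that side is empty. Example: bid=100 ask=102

After op 1 [order #1] limit_sell(price=104, qty=10): fills=none; bids=[-] asks=[#1:10@104]
After op 2 [order #2] limit_sell(price=96, qty=7): fills=none; bids=[-] asks=[#2:7@96 #1:10@104]
After op 3 [order #3] limit_buy(price=105, qty=10): fills=#3x#2:7@96 #3x#1:3@104; bids=[-] asks=[#1:7@104]
After op 4 [order #4] market_buy(qty=8): fills=#4x#1:7@104; bids=[-] asks=[-]
After op 5 [order #5] limit_sell(price=104, qty=5): fills=none; bids=[-] asks=[#5:5@104]
After op 6 [order #6] market_buy(qty=4): fills=#6x#5:4@104; bids=[-] asks=[#5:1@104]
After op 7 [order #7] limit_buy(price=103, qty=8): fills=none; bids=[#7:8@103] asks=[#5:1@104]

Answer: bid=- ask=104
bid=- ask=96
bid=- ask=104
bid=- ask=-
bid=- ask=104
bid=- ask=104
bid=103 ask=104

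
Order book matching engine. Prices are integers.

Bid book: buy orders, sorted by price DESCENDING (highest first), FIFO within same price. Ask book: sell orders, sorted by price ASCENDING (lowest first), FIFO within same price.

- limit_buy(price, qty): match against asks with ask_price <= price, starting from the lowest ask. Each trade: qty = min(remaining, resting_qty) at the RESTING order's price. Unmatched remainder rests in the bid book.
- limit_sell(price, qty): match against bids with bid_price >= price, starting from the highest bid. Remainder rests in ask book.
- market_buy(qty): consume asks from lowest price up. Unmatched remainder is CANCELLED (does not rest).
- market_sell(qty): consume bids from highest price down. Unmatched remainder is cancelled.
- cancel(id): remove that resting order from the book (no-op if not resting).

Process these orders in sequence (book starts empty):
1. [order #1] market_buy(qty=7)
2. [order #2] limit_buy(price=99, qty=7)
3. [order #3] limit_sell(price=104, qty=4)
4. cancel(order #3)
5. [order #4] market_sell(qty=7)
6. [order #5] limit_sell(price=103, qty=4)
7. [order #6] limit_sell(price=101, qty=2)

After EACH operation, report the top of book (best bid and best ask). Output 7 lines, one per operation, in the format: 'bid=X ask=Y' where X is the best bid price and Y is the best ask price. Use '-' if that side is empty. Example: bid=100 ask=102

After op 1 [order #1] market_buy(qty=7): fills=none; bids=[-] asks=[-]
After op 2 [order #2] limit_buy(price=99, qty=7): fills=none; bids=[#2:7@99] asks=[-]
After op 3 [order #3] limit_sell(price=104, qty=4): fills=none; bids=[#2:7@99] asks=[#3:4@104]
After op 4 cancel(order #3): fills=none; bids=[#2:7@99] asks=[-]
After op 5 [order #4] market_sell(qty=7): fills=#2x#4:7@99; bids=[-] asks=[-]
After op 6 [order #5] limit_sell(price=103, qty=4): fills=none; bids=[-] asks=[#5:4@103]
After op 7 [order #6] limit_sell(price=101, qty=2): fills=none; bids=[-] asks=[#6:2@101 #5:4@103]

Answer: bid=- ask=-
bid=99 ask=-
bid=99 ask=104
bid=99 ask=-
bid=- ask=-
bid=- ask=103
bid=- ask=101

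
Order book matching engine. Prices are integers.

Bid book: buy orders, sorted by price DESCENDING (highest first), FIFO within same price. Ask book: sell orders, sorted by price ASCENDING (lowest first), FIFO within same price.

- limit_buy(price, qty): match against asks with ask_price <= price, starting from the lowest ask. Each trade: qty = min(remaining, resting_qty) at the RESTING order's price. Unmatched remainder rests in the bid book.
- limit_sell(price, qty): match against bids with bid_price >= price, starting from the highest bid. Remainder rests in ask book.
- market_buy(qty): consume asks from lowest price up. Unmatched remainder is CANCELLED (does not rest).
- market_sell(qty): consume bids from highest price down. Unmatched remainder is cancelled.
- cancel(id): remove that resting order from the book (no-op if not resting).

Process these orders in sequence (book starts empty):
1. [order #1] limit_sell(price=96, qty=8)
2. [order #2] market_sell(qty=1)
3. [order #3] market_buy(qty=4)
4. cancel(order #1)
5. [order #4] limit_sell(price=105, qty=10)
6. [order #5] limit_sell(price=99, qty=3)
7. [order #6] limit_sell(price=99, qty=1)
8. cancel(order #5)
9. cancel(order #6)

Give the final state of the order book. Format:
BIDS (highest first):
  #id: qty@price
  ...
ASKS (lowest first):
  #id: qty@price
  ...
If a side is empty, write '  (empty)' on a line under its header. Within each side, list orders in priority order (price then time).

Answer: BIDS (highest first):
  (empty)
ASKS (lowest first):
  #4: 10@105

Derivation:
After op 1 [order #1] limit_sell(price=96, qty=8): fills=none; bids=[-] asks=[#1:8@96]
After op 2 [order #2] market_sell(qty=1): fills=none; bids=[-] asks=[#1:8@96]
After op 3 [order #3] market_buy(qty=4): fills=#3x#1:4@96; bids=[-] asks=[#1:4@96]
After op 4 cancel(order #1): fills=none; bids=[-] asks=[-]
After op 5 [order #4] limit_sell(price=105, qty=10): fills=none; bids=[-] asks=[#4:10@105]
After op 6 [order #5] limit_sell(price=99, qty=3): fills=none; bids=[-] asks=[#5:3@99 #4:10@105]
After op 7 [order #6] limit_sell(price=99, qty=1): fills=none; bids=[-] asks=[#5:3@99 #6:1@99 #4:10@105]
After op 8 cancel(order #5): fills=none; bids=[-] asks=[#6:1@99 #4:10@105]
After op 9 cancel(order #6): fills=none; bids=[-] asks=[#4:10@105]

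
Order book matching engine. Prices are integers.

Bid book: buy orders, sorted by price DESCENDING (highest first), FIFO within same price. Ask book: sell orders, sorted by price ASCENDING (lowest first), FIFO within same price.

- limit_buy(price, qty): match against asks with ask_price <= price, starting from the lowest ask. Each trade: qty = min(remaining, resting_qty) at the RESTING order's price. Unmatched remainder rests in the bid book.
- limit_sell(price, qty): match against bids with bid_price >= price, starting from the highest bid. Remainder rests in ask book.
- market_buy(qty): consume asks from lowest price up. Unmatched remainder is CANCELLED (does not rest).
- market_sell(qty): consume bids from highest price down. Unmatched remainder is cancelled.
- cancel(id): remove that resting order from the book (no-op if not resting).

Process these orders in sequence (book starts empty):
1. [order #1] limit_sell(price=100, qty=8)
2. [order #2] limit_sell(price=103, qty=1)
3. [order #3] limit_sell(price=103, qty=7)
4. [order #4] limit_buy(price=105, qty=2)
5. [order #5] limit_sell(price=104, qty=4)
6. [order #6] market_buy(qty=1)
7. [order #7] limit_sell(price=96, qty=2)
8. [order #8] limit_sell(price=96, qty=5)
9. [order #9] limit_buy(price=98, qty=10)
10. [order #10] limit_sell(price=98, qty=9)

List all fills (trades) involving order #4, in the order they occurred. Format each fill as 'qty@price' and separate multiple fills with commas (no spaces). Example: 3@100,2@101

After op 1 [order #1] limit_sell(price=100, qty=8): fills=none; bids=[-] asks=[#1:8@100]
After op 2 [order #2] limit_sell(price=103, qty=1): fills=none; bids=[-] asks=[#1:8@100 #2:1@103]
After op 3 [order #3] limit_sell(price=103, qty=7): fills=none; bids=[-] asks=[#1:8@100 #2:1@103 #3:7@103]
After op 4 [order #4] limit_buy(price=105, qty=2): fills=#4x#1:2@100; bids=[-] asks=[#1:6@100 #2:1@103 #3:7@103]
After op 5 [order #5] limit_sell(price=104, qty=4): fills=none; bids=[-] asks=[#1:6@100 #2:1@103 #3:7@103 #5:4@104]
After op 6 [order #6] market_buy(qty=1): fills=#6x#1:1@100; bids=[-] asks=[#1:5@100 #2:1@103 #3:7@103 #5:4@104]
After op 7 [order #7] limit_sell(price=96, qty=2): fills=none; bids=[-] asks=[#7:2@96 #1:5@100 #2:1@103 #3:7@103 #5:4@104]
After op 8 [order #8] limit_sell(price=96, qty=5): fills=none; bids=[-] asks=[#7:2@96 #8:5@96 #1:5@100 #2:1@103 #3:7@103 #5:4@104]
After op 9 [order #9] limit_buy(price=98, qty=10): fills=#9x#7:2@96 #9x#8:5@96; bids=[#9:3@98] asks=[#1:5@100 #2:1@103 #3:7@103 #5:4@104]
After op 10 [order #10] limit_sell(price=98, qty=9): fills=#9x#10:3@98; bids=[-] asks=[#10:6@98 #1:5@100 #2:1@103 #3:7@103 #5:4@104]

Answer: 2@100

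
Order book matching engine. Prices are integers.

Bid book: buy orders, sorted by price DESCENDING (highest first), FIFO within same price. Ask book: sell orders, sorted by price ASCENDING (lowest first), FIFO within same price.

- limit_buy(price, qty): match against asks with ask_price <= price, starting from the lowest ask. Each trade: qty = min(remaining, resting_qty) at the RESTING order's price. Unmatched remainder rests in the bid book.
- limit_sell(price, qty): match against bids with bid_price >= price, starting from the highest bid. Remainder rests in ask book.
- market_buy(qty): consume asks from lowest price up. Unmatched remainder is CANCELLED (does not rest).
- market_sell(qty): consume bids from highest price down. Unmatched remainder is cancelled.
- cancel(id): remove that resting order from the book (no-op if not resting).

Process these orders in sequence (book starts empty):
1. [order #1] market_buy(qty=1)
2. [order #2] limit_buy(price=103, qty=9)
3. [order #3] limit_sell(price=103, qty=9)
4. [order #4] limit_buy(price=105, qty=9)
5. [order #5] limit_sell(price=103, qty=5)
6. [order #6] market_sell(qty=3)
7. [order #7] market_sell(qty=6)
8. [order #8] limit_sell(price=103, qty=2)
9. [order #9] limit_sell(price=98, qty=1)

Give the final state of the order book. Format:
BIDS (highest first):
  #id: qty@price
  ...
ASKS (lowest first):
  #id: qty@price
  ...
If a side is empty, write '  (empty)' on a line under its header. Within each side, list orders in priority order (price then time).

After op 1 [order #1] market_buy(qty=1): fills=none; bids=[-] asks=[-]
After op 2 [order #2] limit_buy(price=103, qty=9): fills=none; bids=[#2:9@103] asks=[-]
After op 3 [order #3] limit_sell(price=103, qty=9): fills=#2x#3:9@103; bids=[-] asks=[-]
After op 4 [order #4] limit_buy(price=105, qty=9): fills=none; bids=[#4:9@105] asks=[-]
After op 5 [order #5] limit_sell(price=103, qty=5): fills=#4x#5:5@105; bids=[#4:4@105] asks=[-]
After op 6 [order #6] market_sell(qty=3): fills=#4x#6:3@105; bids=[#4:1@105] asks=[-]
After op 7 [order #7] market_sell(qty=6): fills=#4x#7:1@105; bids=[-] asks=[-]
After op 8 [order #8] limit_sell(price=103, qty=2): fills=none; bids=[-] asks=[#8:2@103]
After op 9 [order #9] limit_sell(price=98, qty=1): fills=none; bids=[-] asks=[#9:1@98 #8:2@103]

Answer: BIDS (highest first):
  (empty)
ASKS (lowest first):
  #9: 1@98
  #8: 2@103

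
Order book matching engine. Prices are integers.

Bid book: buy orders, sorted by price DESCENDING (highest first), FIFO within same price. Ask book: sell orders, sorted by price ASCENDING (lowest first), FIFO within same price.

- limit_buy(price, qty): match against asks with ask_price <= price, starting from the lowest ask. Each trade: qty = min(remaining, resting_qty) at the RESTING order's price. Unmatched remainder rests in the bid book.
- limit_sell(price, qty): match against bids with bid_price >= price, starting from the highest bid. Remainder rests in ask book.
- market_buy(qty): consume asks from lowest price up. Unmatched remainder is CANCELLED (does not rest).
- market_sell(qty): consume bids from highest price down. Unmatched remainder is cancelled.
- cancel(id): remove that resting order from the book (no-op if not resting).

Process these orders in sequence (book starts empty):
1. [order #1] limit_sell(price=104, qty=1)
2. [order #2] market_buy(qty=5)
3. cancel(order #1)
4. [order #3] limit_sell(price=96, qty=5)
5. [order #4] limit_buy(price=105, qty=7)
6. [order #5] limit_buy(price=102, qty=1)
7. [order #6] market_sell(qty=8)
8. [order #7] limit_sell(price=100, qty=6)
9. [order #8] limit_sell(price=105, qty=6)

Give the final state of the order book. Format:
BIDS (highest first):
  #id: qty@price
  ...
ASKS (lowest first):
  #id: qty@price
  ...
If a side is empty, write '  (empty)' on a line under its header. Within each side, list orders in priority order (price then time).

After op 1 [order #1] limit_sell(price=104, qty=1): fills=none; bids=[-] asks=[#1:1@104]
After op 2 [order #2] market_buy(qty=5): fills=#2x#1:1@104; bids=[-] asks=[-]
After op 3 cancel(order #1): fills=none; bids=[-] asks=[-]
After op 4 [order #3] limit_sell(price=96, qty=5): fills=none; bids=[-] asks=[#3:5@96]
After op 5 [order #4] limit_buy(price=105, qty=7): fills=#4x#3:5@96; bids=[#4:2@105] asks=[-]
After op 6 [order #5] limit_buy(price=102, qty=1): fills=none; bids=[#4:2@105 #5:1@102] asks=[-]
After op 7 [order #6] market_sell(qty=8): fills=#4x#6:2@105 #5x#6:1@102; bids=[-] asks=[-]
After op 8 [order #7] limit_sell(price=100, qty=6): fills=none; bids=[-] asks=[#7:6@100]
After op 9 [order #8] limit_sell(price=105, qty=6): fills=none; bids=[-] asks=[#7:6@100 #8:6@105]

Answer: BIDS (highest first):
  (empty)
ASKS (lowest first):
  #7: 6@100
  #8: 6@105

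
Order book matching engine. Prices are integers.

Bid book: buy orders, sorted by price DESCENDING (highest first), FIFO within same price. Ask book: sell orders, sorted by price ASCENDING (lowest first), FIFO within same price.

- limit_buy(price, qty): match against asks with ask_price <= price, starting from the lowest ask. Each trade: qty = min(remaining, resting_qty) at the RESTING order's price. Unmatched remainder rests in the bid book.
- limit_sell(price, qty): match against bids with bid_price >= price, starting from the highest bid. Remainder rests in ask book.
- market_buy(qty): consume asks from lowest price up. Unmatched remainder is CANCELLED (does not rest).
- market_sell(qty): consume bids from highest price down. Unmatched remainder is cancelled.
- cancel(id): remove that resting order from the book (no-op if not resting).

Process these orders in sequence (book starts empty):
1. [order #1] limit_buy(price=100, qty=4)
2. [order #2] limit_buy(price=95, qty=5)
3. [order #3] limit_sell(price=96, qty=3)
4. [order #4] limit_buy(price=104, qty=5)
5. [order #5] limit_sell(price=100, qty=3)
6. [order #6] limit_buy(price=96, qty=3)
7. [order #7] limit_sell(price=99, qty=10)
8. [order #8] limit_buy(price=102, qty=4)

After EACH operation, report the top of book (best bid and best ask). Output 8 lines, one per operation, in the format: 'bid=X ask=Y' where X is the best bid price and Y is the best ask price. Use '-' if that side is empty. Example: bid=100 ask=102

After op 1 [order #1] limit_buy(price=100, qty=4): fills=none; bids=[#1:4@100] asks=[-]
After op 2 [order #2] limit_buy(price=95, qty=5): fills=none; bids=[#1:4@100 #2:5@95] asks=[-]
After op 3 [order #3] limit_sell(price=96, qty=3): fills=#1x#3:3@100; bids=[#1:1@100 #2:5@95] asks=[-]
After op 4 [order #4] limit_buy(price=104, qty=5): fills=none; bids=[#4:5@104 #1:1@100 #2:5@95] asks=[-]
After op 5 [order #5] limit_sell(price=100, qty=3): fills=#4x#5:3@104; bids=[#4:2@104 #1:1@100 #2:5@95] asks=[-]
After op 6 [order #6] limit_buy(price=96, qty=3): fills=none; bids=[#4:2@104 #1:1@100 #6:3@96 #2:5@95] asks=[-]
After op 7 [order #7] limit_sell(price=99, qty=10): fills=#4x#7:2@104 #1x#7:1@100; bids=[#6:3@96 #2:5@95] asks=[#7:7@99]
After op 8 [order #8] limit_buy(price=102, qty=4): fills=#8x#7:4@99; bids=[#6:3@96 #2:5@95] asks=[#7:3@99]

Answer: bid=100 ask=-
bid=100 ask=-
bid=100 ask=-
bid=104 ask=-
bid=104 ask=-
bid=104 ask=-
bid=96 ask=99
bid=96 ask=99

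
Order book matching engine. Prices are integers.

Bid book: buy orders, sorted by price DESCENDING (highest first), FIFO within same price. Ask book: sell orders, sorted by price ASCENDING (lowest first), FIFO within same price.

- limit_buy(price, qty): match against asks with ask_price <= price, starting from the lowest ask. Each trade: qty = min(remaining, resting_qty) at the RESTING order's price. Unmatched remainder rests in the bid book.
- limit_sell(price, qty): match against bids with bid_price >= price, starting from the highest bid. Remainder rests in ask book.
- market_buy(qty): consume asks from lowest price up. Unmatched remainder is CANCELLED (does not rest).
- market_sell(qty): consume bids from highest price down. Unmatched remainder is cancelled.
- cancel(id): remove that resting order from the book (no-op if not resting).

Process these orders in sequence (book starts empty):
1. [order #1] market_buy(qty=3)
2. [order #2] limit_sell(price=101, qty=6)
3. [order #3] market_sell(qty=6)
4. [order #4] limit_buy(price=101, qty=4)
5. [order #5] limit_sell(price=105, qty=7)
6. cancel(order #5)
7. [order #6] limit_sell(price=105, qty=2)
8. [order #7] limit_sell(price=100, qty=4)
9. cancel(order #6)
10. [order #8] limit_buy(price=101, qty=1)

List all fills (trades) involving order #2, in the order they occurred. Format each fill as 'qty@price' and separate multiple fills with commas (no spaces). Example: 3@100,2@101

Answer: 4@101

Derivation:
After op 1 [order #1] market_buy(qty=3): fills=none; bids=[-] asks=[-]
After op 2 [order #2] limit_sell(price=101, qty=6): fills=none; bids=[-] asks=[#2:6@101]
After op 3 [order #3] market_sell(qty=6): fills=none; bids=[-] asks=[#2:6@101]
After op 4 [order #4] limit_buy(price=101, qty=4): fills=#4x#2:4@101; bids=[-] asks=[#2:2@101]
After op 5 [order #5] limit_sell(price=105, qty=7): fills=none; bids=[-] asks=[#2:2@101 #5:7@105]
After op 6 cancel(order #5): fills=none; bids=[-] asks=[#2:2@101]
After op 7 [order #6] limit_sell(price=105, qty=2): fills=none; bids=[-] asks=[#2:2@101 #6:2@105]
After op 8 [order #7] limit_sell(price=100, qty=4): fills=none; bids=[-] asks=[#7:4@100 #2:2@101 #6:2@105]
After op 9 cancel(order #6): fills=none; bids=[-] asks=[#7:4@100 #2:2@101]
After op 10 [order #8] limit_buy(price=101, qty=1): fills=#8x#7:1@100; bids=[-] asks=[#7:3@100 #2:2@101]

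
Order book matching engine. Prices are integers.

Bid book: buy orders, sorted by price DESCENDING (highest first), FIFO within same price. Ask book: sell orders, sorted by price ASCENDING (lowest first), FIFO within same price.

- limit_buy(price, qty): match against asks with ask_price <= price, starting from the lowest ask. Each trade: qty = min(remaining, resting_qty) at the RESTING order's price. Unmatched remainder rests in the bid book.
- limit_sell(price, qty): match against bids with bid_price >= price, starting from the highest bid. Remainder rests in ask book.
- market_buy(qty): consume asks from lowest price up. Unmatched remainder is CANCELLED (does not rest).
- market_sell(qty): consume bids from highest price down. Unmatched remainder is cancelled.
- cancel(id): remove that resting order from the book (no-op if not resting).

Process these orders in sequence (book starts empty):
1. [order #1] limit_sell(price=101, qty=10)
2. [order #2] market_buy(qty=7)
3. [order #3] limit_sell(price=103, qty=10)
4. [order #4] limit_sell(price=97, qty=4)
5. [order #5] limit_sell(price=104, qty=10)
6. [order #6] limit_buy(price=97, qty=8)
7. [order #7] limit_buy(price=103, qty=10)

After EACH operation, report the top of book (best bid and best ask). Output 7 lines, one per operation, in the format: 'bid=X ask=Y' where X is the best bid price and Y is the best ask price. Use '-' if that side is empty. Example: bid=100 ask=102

After op 1 [order #1] limit_sell(price=101, qty=10): fills=none; bids=[-] asks=[#1:10@101]
After op 2 [order #2] market_buy(qty=7): fills=#2x#1:7@101; bids=[-] asks=[#1:3@101]
After op 3 [order #3] limit_sell(price=103, qty=10): fills=none; bids=[-] asks=[#1:3@101 #3:10@103]
After op 4 [order #4] limit_sell(price=97, qty=4): fills=none; bids=[-] asks=[#4:4@97 #1:3@101 #3:10@103]
After op 5 [order #5] limit_sell(price=104, qty=10): fills=none; bids=[-] asks=[#4:4@97 #1:3@101 #3:10@103 #5:10@104]
After op 6 [order #6] limit_buy(price=97, qty=8): fills=#6x#4:4@97; bids=[#6:4@97] asks=[#1:3@101 #3:10@103 #5:10@104]
After op 7 [order #7] limit_buy(price=103, qty=10): fills=#7x#1:3@101 #7x#3:7@103; bids=[#6:4@97] asks=[#3:3@103 #5:10@104]

Answer: bid=- ask=101
bid=- ask=101
bid=- ask=101
bid=- ask=97
bid=- ask=97
bid=97 ask=101
bid=97 ask=103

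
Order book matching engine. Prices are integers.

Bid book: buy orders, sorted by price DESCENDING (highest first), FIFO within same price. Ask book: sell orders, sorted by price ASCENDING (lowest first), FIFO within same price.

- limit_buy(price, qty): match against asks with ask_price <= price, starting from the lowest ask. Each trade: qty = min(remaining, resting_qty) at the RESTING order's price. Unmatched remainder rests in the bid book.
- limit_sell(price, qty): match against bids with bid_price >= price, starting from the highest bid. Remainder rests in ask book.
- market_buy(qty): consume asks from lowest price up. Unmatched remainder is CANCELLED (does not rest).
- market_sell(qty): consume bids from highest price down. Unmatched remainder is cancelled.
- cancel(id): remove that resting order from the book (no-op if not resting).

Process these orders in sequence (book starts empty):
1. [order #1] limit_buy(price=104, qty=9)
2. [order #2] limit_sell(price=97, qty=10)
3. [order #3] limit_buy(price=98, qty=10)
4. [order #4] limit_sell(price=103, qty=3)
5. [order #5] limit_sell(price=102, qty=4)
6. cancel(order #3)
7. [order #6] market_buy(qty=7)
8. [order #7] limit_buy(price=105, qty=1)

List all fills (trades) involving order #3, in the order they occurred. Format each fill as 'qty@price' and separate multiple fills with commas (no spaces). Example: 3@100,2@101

After op 1 [order #1] limit_buy(price=104, qty=9): fills=none; bids=[#1:9@104] asks=[-]
After op 2 [order #2] limit_sell(price=97, qty=10): fills=#1x#2:9@104; bids=[-] asks=[#2:1@97]
After op 3 [order #3] limit_buy(price=98, qty=10): fills=#3x#2:1@97; bids=[#3:9@98] asks=[-]
After op 4 [order #4] limit_sell(price=103, qty=3): fills=none; bids=[#3:9@98] asks=[#4:3@103]
After op 5 [order #5] limit_sell(price=102, qty=4): fills=none; bids=[#3:9@98] asks=[#5:4@102 #4:3@103]
After op 6 cancel(order #3): fills=none; bids=[-] asks=[#5:4@102 #4:3@103]
After op 7 [order #6] market_buy(qty=7): fills=#6x#5:4@102 #6x#4:3@103; bids=[-] asks=[-]
After op 8 [order #7] limit_buy(price=105, qty=1): fills=none; bids=[#7:1@105] asks=[-]

Answer: 1@97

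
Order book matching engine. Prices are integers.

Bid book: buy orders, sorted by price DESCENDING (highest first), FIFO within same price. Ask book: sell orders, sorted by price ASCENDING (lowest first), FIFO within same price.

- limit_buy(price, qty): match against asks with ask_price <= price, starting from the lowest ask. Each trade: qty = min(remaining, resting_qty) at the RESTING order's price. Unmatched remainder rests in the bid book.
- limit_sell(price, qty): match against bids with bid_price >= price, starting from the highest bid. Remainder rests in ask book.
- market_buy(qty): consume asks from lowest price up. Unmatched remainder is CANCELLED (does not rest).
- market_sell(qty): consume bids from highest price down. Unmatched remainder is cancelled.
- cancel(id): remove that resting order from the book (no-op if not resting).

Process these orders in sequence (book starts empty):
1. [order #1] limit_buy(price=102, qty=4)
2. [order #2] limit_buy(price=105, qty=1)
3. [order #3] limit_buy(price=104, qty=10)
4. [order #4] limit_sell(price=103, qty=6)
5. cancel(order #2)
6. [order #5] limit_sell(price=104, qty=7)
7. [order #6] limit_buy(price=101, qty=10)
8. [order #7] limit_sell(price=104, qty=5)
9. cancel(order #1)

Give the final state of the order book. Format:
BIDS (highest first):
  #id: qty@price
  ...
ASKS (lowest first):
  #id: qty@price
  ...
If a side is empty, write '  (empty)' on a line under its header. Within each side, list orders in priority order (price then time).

Answer: BIDS (highest first):
  #6: 10@101
ASKS (lowest first):
  #5: 2@104
  #7: 5@104

Derivation:
After op 1 [order #1] limit_buy(price=102, qty=4): fills=none; bids=[#1:4@102] asks=[-]
After op 2 [order #2] limit_buy(price=105, qty=1): fills=none; bids=[#2:1@105 #1:4@102] asks=[-]
After op 3 [order #3] limit_buy(price=104, qty=10): fills=none; bids=[#2:1@105 #3:10@104 #1:4@102] asks=[-]
After op 4 [order #4] limit_sell(price=103, qty=6): fills=#2x#4:1@105 #3x#4:5@104; bids=[#3:5@104 #1:4@102] asks=[-]
After op 5 cancel(order #2): fills=none; bids=[#3:5@104 #1:4@102] asks=[-]
After op 6 [order #5] limit_sell(price=104, qty=7): fills=#3x#5:5@104; bids=[#1:4@102] asks=[#5:2@104]
After op 7 [order #6] limit_buy(price=101, qty=10): fills=none; bids=[#1:4@102 #6:10@101] asks=[#5:2@104]
After op 8 [order #7] limit_sell(price=104, qty=5): fills=none; bids=[#1:4@102 #6:10@101] asks=[#5:2@104 #7:5@104]
After op 9 cancel(order #1): fills=none; bids=[#6:10@101] asks=[#5:2@104 #7:5@104]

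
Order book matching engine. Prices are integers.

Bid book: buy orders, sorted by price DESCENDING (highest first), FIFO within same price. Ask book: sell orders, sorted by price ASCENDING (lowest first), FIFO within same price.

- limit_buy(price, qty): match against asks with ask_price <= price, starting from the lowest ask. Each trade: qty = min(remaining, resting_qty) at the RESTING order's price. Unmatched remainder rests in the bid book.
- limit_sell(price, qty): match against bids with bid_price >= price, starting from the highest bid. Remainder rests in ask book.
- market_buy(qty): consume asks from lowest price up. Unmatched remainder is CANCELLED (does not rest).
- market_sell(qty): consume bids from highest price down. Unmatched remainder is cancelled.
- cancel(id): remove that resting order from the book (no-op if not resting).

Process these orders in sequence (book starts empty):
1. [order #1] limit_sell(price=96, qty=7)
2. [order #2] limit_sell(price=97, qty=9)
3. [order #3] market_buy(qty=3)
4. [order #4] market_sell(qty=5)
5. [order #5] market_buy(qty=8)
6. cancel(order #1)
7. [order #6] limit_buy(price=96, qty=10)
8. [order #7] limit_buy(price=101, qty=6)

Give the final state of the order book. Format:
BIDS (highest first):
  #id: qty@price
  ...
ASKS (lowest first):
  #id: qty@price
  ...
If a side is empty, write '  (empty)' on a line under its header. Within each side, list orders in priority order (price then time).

Answer: BIDS (highest first):
  #7: 1@101
  #6: 10@96
ASKS (lowest first):
  (empty)

Derivation:
After op 1 [order #1] limit_sell(price=96, qty=7): fills=none; bids=[-] asks=[#1:7@96]
After op 2 [order #2] limit_sell(price=97, qty=9): fills=none; bids=[-] asks=[#1:7@96 #2:9@97]
After op 3 [order #3] market_buy(qty=3): fills=#3x#1:3@96; bids=[-] asks=[#1:4@96 #2:9@97]
After op 4 [order #4] market_sell(qty=5): fills=none; bids=[-] asks=[#1:4@96 #2:9@97]
After op 5 [order #5] market_buy(qty=8): fills=#5x#1:4@96 #5x#2:4@97; bids=[-] asks=[#2:5@97]
After op 6 cancel(order #1): fills=none; bids=[-] asks=[#2:5@97]
After op 7 [order #6] limit_buy(price=96, qty=10): fills=none; bids=[#6:10@96] asks=[#2:5@97]
After op 8 [order #7] limit_buy(price=101, qty=6): fills=#7x#2:5@97; bids=[#7:1@101 #6:10@96] asks=[-]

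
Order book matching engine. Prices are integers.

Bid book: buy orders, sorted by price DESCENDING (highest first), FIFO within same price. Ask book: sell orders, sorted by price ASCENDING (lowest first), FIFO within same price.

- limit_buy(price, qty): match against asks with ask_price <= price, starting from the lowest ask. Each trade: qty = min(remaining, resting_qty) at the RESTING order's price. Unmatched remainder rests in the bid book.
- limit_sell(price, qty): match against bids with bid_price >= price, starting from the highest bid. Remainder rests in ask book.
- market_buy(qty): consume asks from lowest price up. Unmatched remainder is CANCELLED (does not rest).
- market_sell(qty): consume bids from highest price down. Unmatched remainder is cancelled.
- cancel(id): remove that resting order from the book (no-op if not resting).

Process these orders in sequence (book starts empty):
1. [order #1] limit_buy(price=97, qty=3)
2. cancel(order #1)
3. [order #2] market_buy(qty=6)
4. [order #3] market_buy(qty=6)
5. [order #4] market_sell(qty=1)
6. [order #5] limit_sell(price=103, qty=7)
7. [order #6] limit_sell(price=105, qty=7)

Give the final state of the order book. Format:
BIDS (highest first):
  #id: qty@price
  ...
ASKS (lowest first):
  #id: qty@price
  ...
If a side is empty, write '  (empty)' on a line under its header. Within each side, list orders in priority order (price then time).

After op 1 [order #1] limit_buy(price=97, qty=3): fills=none; bids=[#1:3@97] asks=[-]
After op 2 cancel(order #1): fills=none; bids=[-] asks=[-]
After op 3 [order #2] market_buy(qty=6): fills=none; bids=[-] asks=[-]
After op 4 [order #3] market_buy(qty=6): fills=none; bids=[-] asks=[-]
After op 5 [order #4] market_sell(qty=1): fills=none; bids=[-] asks=[-]
After op 6 [order #5] limit_sell(price=103, qty=7): fills=none; bids=[-] asks=[#5:7@103]
After op 7 [order #6] limit_sell(price=105, qty=7): fills=none; bids=[-] asks=[#5:7@103 #6:7@105]

Answer: BIDS (highest first):
  (empty)
ASKS (lowest first):
  #5: 7@103
  #6: 7@105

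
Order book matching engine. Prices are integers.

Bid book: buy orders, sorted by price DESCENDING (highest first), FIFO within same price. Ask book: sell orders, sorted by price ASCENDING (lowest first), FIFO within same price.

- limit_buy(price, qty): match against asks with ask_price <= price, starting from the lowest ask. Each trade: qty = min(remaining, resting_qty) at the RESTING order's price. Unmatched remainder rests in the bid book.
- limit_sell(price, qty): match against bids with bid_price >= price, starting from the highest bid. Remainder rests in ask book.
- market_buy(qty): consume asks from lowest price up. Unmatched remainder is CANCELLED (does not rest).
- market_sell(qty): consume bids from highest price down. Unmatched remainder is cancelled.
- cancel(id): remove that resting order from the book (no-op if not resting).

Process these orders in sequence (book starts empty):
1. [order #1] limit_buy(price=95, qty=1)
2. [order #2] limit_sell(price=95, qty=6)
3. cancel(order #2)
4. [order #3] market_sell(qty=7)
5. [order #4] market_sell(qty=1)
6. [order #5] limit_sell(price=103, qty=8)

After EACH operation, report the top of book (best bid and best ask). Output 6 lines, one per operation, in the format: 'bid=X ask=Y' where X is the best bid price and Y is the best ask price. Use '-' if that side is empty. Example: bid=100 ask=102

After op 1 [order #1] limit_buy(price=95, qty=1): fills=none; bids=[#1:1@95] asks=[-]
After op 2 [order #2] limit_sell(price=95, qty=6): fills=#1x#2:1@95; bids=[-] asks=[#2:5@95]
After op 3 cancel(order #2): fills=none; bids=[-] asks=[-]
After op 4 [order #3] market_sell(qty=7): fills=none; bids=[-] asks=[-]
After op 5 [order #4] market_sell(qty=1): fills=none; bids=[-] asks=[-]
After op 6 [order #5] limit_sell(price=103, qty=8): fills=none; bids=[-] asks=[#5:8@103]

Answer: bid=95 ask=-
bid=- ask=95
bid=- ask=-
bid=- ask=-
bid=- ask=-
bid=- ask=103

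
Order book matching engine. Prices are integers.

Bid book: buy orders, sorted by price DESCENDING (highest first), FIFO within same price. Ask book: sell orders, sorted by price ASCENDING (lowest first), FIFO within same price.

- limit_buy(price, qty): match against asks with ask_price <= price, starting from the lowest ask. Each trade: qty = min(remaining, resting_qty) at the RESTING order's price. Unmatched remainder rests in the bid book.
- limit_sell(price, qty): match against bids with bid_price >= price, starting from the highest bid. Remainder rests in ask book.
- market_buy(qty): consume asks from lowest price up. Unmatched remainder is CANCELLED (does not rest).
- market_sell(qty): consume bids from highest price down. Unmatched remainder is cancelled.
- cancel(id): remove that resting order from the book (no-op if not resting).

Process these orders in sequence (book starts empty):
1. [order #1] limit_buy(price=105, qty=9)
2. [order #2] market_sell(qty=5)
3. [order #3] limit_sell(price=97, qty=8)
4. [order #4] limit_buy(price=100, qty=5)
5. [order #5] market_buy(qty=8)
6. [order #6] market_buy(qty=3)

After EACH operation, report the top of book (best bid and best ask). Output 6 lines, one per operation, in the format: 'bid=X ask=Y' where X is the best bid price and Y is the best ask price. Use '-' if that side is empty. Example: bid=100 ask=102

Answer: bid=105 ask=-
bid=105 ask=-
bid=- ask=97
bid=100 ask=-
bid=100 ask=-
bid=100 ask=-

Derivation:
After op 1 [order #1] limit_buy(price=105, qty=9): fills=none; bids=[#1:9@105] asks=[-]
After op 2 [order #2] market_sell(qty=5): fills=#1x#2:5@105; bids=[#1:4@105] asks=[-]
After op 3 [order #3] limit_sell(price=97, qty=8): fills=#1x#3:4@105; bids=[-] asks=[#3:4@97]
After op 4 [order #4] limit_buy(price=100, qty=5): fills=#4x#3:4@97; bids=[#4:1@100] asks=[-]
After op 5 [order #5] market_buy(qty=8): fills=none; bids=[#4:1@100] asks=[-]
After op 6 [order #6] market_buy(qty=3): fills=none; bids=[#4:1@100] asks=[-]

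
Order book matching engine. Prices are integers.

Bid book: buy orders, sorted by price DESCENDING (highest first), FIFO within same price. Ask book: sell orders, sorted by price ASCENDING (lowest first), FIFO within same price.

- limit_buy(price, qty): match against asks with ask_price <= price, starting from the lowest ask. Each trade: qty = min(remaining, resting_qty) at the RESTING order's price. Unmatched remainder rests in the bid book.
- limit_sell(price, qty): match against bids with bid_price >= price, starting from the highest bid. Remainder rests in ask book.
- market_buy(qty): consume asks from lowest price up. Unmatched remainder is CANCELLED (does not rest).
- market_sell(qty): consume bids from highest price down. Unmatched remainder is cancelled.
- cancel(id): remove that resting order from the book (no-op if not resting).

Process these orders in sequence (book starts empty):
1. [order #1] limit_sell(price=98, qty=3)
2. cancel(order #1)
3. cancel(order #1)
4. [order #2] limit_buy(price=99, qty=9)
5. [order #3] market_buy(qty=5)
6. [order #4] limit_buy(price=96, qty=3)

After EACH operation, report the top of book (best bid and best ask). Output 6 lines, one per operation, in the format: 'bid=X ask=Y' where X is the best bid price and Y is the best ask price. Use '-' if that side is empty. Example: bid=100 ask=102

After op 1 [order #1] limit_sell(price=98, qty=3): fills=none; bids=[-] asks=[#1:3@98]
After op 2 cancel(order #1): fills=none; bids=[-] asks=[-]
After op 3 cancel(order #1): fills=none; bids=[-] asks=[-]
After op 4 [order #2] limit_buy(price=99, qty=9): fills=none; bids=[#2:9@99] asks=[-]
After op 5 [order #3] market_buy(qty=5): fills=none; bids=[#2:9@99] asks=[-]
After op 6 [order #4] limit_buy(price=96, qty=3): fills=none; bids=[#2:9@99 #4:3@96] asks=[-]

Answer: bid=- ask=98
bid=- ask=-
bid=- ask=-
bid=99 ask=-
bid=99 ask=-
bid=99 ask=-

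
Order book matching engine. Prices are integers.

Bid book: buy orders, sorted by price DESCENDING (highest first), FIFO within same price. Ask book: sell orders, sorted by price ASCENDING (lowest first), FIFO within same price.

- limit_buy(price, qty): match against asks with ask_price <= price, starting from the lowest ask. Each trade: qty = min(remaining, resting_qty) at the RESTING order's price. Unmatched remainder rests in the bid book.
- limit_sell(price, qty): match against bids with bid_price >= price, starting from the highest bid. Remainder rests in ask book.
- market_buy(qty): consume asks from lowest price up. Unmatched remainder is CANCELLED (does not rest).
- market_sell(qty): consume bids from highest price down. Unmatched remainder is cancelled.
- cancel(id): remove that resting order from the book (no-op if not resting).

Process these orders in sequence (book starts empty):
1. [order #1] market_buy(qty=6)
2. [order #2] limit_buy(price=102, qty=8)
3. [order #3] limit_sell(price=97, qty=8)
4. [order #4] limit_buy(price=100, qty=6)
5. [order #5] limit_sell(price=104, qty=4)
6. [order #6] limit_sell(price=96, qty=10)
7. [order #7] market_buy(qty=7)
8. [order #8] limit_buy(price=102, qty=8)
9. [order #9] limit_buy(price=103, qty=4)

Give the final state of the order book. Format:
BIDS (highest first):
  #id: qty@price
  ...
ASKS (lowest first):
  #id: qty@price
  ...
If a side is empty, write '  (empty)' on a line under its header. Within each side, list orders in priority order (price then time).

After op 1 [order #1] market_buy(qty=6): fills=none; bids=[-] asks=[-]
After op 2 [order #2] limit_buy(price=102, qty=8): fills=none; bids=[#2:8@102] asks=[-]
After op 3 [order #3] limit_sell(price=97, qty=8): fills=#2x#3:8@102; bids=[-] asks=[-]
After op 4 [order #4] limit_buy(price=100, qty=6): fills=none; bids=[#4:6@100] asks=[-]
After op 5 [order #5] limit_sell(price=104, qty=4): fills=none; bids=[#4:6@100] asks=[#5:4@104]
After op 6 [order #6] limit_sell(price=96, qty=10): fills=#4x#6:6@100; bids=[-] asks=[#6:4@96 #5:4@104]
After op 7 [order #7] market_buy(qty=7): fills=#7x#6:4@96 #7x#5:3@104; bids=[-] asks=[#5:1@104]
After op 8 [order #8] limit_buy(price=102, qty=8): fills=none; bids=[#8:8@102] asks=[#5:1@104]
After op 9 [order #9] limit_buy(price=103, qty=4): fills=none; bids=[#9:4@103 #8:8@102] asks=[#5:1@104]

Answer: BIDS (highest first):
  #9: 4@103
  #8: 8@102
ASKS (lowest first):
  #5: 1@104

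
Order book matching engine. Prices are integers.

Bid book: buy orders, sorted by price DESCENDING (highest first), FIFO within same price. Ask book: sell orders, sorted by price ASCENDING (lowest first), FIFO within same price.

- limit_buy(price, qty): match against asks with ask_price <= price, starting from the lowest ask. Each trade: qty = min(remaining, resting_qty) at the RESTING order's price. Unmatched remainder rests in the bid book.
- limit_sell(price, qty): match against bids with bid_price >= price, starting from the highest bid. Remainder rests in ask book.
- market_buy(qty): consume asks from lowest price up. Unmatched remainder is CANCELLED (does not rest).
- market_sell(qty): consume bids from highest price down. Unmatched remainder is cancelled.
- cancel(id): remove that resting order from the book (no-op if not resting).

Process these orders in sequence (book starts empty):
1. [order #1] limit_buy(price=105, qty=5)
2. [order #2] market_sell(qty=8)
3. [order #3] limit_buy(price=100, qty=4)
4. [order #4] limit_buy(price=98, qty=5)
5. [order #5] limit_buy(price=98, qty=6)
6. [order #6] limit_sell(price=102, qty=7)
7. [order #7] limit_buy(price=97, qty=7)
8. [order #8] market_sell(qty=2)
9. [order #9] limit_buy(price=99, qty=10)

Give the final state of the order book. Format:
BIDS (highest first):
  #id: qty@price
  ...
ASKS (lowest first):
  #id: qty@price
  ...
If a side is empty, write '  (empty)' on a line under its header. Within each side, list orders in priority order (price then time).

After op 1 [order #1] limit_buy(price=105, qty=5): fills=none; bids=[#1:5@105] asks=[-]
After op 2 [order #2] market_sell(qty=8): fills=#1x#2:5@105; bids=[-] asks=[-]
After op 3 [order #3] limit_buy(price=100, qty=4): fills=none; bids=[#3:4@100] asks=[-]
After op 4 [order #4] limit_buy(price=98, qty=5): fills=none; bids=[#3:4@100 #4:5@98] asks=[-]
After op 5 [order #5] limit_buy(price=98, qty=6): fills=none; bids=[#3:4@100 #4:5@98 #5:6@98] asks=[-]
After op 6 [order #6] limit_sell(price=102, qty=7): fills=none; bids=[#3:4@100 #4:5@98 #5:6@98] asks=[#6:7@102]
After op 7 [order #7] limit_buy(price=97, qty=7): fills=none; bids=[#3:4@100 #4:5@98 #5:6@98 #7:7@97] asks=[#6:7@102]
After op 8 [order #8] market_sell(qty=2): fills=#3x#8:2@100; bids=[#3:2@100 #4:5@98 #5:6@98 #7:7@97] asks=[#6:7@102]
After op 9 [order #9] limit_buy(price=99, qty=10): fills=none; bids=[#3:2@100 #9:10@99 #4:5@98 #5:6@98 #7:7@97] asks=[#6:7@102]

Answer: BIDS (highest first):
  #3: 2@100
  #9: 10@99
  #4: 5@98
  #5: 6@98
  #7: 7@97
ASKS (lowest first):
  #6: 7@102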